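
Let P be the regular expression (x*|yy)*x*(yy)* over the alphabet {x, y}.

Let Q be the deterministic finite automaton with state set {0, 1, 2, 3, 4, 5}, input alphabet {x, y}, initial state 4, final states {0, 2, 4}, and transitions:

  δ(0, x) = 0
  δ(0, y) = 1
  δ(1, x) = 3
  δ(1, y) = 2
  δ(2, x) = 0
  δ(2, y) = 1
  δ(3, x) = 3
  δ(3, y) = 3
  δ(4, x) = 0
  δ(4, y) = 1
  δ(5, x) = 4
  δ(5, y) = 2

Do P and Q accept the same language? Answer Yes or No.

Converting the expression P to a DFA (subset construction, then merging equivalent states) gives the minimal DFA with states {p0, p1, p2}, start state p0, accepting states {p0} and transitions p0: x→p0, y→p1; p1: x→p2, y→p0; p2: x→p2, y→p2.
Exploring the product automaton P × Q from the start pair (p0, 4), following both machines on each input symbol, reaches 5 state pairs: (p0, 4), (p0, 0), (p1, 1), (p2, 3), (p0, 2).
P accepts in {p0} and Q accepts in {0, 2, 4}. In every reachable pair the two components are either both accepting — (p0, 4), (p0, 0), (p0, 2) — or both non-accepting, so no string is accepted by exactly one of the machines: L(P) \ L(Q) and L(Q) \ L(P) are both empty.
Hence every string is accepted by P iff it is accepted by Q, and the two languages coincide.

Yes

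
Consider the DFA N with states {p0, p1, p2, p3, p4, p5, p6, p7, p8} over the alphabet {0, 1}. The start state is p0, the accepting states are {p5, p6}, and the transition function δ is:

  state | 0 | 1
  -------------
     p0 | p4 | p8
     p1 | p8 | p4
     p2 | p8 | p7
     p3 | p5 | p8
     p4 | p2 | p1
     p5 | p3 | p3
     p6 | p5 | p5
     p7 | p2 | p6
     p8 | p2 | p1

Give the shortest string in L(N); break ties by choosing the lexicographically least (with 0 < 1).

A breadth-first search from p0 reaches an accepting state first via the path p0 → p4 → p2 → p7 → p6 on input 0011.
No string of length < 4 is accepted (BFS exhausts all shorter strings without reaching an accepting state), and 0011 is the lexicographically least accepting string of length 4.

0011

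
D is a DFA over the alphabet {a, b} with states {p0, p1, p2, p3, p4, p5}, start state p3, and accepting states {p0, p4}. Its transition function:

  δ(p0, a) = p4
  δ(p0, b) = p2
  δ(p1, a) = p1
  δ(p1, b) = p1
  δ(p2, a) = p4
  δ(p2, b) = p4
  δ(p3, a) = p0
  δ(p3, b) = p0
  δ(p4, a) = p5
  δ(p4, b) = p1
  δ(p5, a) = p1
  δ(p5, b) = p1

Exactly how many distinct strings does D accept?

The useful subgraph on states {p0, p2, p3, p4} is acyclic, so L(D) is finite; the longest accepting path visits 4 useful states, giving maximum string length 3.
Counting accepting paths from p3 by length: 2 of length 1, 2 of length 2, 4 of length 3. Total 8.

8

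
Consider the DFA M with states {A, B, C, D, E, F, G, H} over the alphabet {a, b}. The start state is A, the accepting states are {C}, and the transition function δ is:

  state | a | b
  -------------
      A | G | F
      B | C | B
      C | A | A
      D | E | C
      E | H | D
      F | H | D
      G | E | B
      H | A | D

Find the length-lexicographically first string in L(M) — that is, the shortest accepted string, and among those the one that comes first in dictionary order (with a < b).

A breadth-first search from A reaches an accepting state first via the path A → G → B → C on input aba.
No string of length < 3 is accepted (BFS exhausts all shorter strings without reaching an accepting state), and aba is the lexicographically least accepting string of length 3.

aba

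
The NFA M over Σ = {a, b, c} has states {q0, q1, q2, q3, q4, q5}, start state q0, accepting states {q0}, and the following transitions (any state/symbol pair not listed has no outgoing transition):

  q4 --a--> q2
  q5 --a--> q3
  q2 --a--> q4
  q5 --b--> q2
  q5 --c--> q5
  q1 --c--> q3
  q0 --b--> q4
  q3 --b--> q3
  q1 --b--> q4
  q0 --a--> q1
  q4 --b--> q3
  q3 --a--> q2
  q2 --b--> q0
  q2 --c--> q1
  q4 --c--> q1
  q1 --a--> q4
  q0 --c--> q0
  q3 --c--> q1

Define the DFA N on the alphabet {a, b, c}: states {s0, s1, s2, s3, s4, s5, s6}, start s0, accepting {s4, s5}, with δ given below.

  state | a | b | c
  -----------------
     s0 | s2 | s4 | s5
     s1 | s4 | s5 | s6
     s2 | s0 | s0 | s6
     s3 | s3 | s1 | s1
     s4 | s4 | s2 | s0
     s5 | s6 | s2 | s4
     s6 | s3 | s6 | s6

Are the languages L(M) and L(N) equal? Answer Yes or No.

The empty string ε is accepted by M but rejected by N.
So L(M) ≠ L(N).

No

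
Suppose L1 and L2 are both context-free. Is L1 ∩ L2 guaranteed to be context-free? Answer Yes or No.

{aⁿbⁿcᵐ : m,n≥0} and {aᵐbⁿcⁿ : m,n≥0} are both context-free, but their intersection {aⁿbⁿcⁿ : n≥0} is not (pumping lemma).

No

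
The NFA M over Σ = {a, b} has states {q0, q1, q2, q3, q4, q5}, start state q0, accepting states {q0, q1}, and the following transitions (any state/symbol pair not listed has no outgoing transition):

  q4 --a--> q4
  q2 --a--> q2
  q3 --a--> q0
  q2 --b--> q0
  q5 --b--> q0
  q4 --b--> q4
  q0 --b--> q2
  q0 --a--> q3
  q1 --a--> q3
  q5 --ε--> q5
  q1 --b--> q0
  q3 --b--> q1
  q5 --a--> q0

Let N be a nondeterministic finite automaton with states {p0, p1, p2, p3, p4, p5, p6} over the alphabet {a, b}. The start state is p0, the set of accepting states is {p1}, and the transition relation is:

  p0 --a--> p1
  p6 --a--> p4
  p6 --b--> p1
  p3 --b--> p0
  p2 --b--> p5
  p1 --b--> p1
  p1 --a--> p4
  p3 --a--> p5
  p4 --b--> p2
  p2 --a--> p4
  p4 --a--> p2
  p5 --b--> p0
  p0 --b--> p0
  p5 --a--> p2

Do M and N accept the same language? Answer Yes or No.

No

The empty string ε is accepted by M but rejected by N.
So L(M) ≠ L(N).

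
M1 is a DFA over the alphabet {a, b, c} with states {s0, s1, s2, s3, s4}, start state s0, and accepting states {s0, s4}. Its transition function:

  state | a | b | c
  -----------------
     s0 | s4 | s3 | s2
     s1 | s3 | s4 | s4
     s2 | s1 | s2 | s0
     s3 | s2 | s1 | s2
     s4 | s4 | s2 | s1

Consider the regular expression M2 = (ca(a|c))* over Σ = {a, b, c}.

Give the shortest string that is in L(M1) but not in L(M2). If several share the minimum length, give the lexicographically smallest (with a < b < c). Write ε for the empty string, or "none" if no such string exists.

The string a is accepted by M1 but not by M2.
No shorter string lies in the difference, and a is the lexicographically first length-1 string in L(M1) \ L(M2).

a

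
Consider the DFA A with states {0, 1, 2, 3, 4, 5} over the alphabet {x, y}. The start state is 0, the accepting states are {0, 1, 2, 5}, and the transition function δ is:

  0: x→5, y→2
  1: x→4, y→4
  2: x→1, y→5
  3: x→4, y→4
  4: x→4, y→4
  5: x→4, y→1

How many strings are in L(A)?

The useful subgraph on states {0, 1, 2, 5} is acyclic, so L(A) is finite; the longest accepting path visits 4 useful states, giving maximum string length 3.
Counting accepting paths from 0 by length: 1 of length 0, 2 of length 1, 3 of length 2, 1 of length 3. Total 7.

7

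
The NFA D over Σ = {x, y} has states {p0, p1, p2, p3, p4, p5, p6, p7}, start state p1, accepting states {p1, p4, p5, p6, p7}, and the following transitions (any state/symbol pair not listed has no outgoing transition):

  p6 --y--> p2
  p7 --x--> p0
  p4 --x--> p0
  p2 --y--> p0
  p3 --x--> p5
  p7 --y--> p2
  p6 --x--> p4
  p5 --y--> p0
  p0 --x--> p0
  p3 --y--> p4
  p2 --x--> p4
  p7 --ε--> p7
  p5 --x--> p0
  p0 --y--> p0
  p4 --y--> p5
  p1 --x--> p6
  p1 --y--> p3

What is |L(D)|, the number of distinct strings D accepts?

The useful subgraph on states {p1, p2, p3, p4, p5, p6} is acyclic, so L(D) is finite; the longest accepting path visits 5 useful states, giving maximum string length 4.
Counting accepting paths from p1 by length: 1 of length 0, 1 of length 1, 3 of length 2, 3 of length 3, 1 of length 4. Total 9.

9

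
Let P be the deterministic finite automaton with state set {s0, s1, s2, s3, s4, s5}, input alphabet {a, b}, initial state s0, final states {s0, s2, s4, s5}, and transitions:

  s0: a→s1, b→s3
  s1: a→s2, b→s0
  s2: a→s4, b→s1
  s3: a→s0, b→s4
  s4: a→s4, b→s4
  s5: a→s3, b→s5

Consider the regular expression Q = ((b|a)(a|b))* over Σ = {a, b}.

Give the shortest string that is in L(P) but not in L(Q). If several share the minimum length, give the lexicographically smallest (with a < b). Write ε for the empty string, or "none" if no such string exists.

The string aaa is accepted by P but not by Q.
No shorter string lies in the difference, and aaa is the lexicographically first length-3 string in L(P) \ L(Q).

aaa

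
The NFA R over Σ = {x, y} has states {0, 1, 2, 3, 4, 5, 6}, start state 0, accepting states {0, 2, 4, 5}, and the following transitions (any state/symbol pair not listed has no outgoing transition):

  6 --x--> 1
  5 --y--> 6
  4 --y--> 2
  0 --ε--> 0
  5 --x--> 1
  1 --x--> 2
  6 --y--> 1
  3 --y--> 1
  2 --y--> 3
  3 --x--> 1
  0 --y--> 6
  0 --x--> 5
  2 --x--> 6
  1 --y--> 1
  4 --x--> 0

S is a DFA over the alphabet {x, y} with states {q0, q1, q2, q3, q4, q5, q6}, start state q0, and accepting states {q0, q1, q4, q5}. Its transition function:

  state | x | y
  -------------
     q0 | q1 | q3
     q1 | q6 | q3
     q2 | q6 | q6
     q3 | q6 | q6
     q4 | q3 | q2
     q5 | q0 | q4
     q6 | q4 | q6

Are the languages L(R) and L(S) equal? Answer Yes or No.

Exploring the product automaton R × S from the start pair (0, q0), following both machines on each input symbol, reaches 6 state pairs: (0, q0), (5, q1), (6, q3), (1, q6), (2, q4), (3, q2).
R accepts in {0, 2, 4, 5} and S accepts in {q0, q1, q4, q5}. In every reachable pair the two components are either both accepting — (0, q0), (5, q1), (2, q4) — or both non-accepting, so no string is accepted by exactly one of the machines: L(R) \ L(S) and L(S) \ L(R) are both empty.
Hence every string is accepted by R iff it is accepted by S, and the two languages coincide.

Yes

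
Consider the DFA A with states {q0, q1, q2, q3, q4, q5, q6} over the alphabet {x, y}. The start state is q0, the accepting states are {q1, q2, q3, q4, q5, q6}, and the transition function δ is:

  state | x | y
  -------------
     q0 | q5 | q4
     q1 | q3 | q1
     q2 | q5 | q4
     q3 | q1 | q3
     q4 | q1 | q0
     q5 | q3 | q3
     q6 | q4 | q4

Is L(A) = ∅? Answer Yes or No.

The string x is accepted: the run q0 → q5 ends in the accepting state q5.
Since at least one string is accepted, L(A) is not empty.

No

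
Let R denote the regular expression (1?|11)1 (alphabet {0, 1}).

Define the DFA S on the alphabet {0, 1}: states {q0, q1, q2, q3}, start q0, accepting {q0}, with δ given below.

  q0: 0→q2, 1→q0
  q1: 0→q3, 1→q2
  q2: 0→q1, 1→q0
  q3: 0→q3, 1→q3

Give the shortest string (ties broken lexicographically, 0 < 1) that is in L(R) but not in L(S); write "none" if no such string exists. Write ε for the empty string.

none

Converting the expression R to a DFA (subset construction, then merging equivalent states) gives the minimal DFA with states {r0, r1, r2, r3, r4}, start state r0, accepting states {r2, r3, r4} and transitions r0: 0→r1, 1→r2; r1: 0→r1, 1→r1; r2: 0→r1, 1→r3; r3: 0→r1, 1→r4; r4: 0→r1, 1→r1.
Exploring the product automaton R × S from the start pair (r0, q0), following both machines on each input symbol, reaches 8 state pairs: (r0, q0), (r1, q2), (r2, q0), (r1, q1), (r1, q0), (r3, q0), (r1, q3), (r4, q0).
R accepts in {r2, r3, r4} and S accepts in {q0}. The reachable pairs whose R-component is accepting are (r2, q0), (r3, q0), (r4, q0); in each of them the S-component is accepting too, so the product for L(R) \ L(S) (R-component accepting, S-component rejecting) has no reachable accepting pair and the difference is empty.
So every string accepted by R is also accepted by S: L(R) \ L(S) = ∅ and there is no such string.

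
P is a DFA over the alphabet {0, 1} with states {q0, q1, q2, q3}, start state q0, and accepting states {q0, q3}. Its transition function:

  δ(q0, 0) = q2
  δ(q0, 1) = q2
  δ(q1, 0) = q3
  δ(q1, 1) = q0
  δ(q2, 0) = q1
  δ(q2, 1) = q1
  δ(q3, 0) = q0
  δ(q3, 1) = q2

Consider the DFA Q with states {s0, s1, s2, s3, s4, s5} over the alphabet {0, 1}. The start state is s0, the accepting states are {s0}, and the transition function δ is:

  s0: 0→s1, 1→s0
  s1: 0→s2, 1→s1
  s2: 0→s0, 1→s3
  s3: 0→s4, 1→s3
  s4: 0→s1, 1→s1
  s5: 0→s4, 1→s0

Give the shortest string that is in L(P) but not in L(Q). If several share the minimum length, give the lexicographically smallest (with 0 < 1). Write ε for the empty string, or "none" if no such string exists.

001

The string 001 is accepted by P but not by Q.
No shorter string lies in the difference, and 001 is the lexicographically first length-3 string in L(P) \ L(Q).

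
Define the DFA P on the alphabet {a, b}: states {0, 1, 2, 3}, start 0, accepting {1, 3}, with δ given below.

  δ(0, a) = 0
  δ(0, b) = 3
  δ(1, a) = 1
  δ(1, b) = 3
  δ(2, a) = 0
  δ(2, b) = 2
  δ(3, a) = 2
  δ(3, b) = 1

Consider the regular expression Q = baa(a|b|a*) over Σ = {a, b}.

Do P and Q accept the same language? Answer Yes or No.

The string b is accepted by P but rejected by Q.
So L(P) ≠ L(Q).

No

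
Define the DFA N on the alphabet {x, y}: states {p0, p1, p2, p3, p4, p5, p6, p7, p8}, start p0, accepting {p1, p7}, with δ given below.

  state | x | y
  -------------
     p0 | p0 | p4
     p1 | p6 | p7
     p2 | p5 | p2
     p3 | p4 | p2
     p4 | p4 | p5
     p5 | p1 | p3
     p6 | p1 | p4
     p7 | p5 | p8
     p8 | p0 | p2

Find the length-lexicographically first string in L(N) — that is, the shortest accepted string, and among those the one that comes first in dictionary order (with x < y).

A breadth-first search from p0 reaches an accepting state first via the path p0 → p4 → p5 → p1 on input yyx.
No string of length < 3 is accepted (BFS exhausts all shorter strings without reaching an accepting state), and yyx is the lexicographically least accepting string of length 3.

yyx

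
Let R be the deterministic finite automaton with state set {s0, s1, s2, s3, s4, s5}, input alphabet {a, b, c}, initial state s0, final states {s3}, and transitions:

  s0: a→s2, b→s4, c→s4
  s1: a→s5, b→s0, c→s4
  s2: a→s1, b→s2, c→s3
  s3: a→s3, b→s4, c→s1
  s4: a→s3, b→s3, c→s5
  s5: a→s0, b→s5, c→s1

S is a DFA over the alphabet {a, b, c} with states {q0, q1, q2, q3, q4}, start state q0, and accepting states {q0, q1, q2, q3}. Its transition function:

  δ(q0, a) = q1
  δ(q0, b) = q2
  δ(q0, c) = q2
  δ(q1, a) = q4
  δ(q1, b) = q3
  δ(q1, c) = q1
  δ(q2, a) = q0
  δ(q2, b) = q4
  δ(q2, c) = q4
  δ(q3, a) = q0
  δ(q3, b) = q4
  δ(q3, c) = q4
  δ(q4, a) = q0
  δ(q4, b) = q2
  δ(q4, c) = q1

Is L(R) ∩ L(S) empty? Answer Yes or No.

No

The string ac is accepted by both R and S.
Hence L(R) ∩ L(S) ≠ ∅.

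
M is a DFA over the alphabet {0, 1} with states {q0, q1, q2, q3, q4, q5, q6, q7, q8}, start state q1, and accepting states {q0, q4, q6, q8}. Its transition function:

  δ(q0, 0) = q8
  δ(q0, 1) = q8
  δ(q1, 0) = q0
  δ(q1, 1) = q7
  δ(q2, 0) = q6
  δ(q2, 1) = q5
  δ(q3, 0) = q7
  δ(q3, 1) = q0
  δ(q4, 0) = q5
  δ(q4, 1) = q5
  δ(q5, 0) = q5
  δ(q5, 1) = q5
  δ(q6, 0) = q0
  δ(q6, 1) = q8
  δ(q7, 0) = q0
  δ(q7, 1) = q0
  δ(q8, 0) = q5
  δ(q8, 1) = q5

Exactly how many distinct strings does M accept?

9

The useful subgraph on states {q0, q1, q7, q8} is acyclic, so L(M) is finite; the longest accepting path visits 4 useful states, giving maximum string length 3.
Counting accepting paths from q1 by length: 1 of length 1, 4 of length 2, 4 of length 3. Total 9.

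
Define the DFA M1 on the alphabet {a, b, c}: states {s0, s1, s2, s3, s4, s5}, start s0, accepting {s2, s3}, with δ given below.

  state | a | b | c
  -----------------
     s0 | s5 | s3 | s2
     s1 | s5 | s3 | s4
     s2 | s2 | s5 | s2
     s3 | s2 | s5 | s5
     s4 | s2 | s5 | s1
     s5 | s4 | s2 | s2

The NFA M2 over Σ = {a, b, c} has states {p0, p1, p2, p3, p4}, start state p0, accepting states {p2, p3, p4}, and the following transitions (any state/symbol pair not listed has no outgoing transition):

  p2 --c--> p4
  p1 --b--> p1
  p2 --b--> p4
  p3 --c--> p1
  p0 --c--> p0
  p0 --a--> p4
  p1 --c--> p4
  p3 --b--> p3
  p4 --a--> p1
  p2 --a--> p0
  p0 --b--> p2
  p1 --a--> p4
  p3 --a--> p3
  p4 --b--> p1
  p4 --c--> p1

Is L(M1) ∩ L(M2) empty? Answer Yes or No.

The string b is accepted by both M1 and M2.
Hence L(M1) ∩ L(M2) ≠ ∅.

No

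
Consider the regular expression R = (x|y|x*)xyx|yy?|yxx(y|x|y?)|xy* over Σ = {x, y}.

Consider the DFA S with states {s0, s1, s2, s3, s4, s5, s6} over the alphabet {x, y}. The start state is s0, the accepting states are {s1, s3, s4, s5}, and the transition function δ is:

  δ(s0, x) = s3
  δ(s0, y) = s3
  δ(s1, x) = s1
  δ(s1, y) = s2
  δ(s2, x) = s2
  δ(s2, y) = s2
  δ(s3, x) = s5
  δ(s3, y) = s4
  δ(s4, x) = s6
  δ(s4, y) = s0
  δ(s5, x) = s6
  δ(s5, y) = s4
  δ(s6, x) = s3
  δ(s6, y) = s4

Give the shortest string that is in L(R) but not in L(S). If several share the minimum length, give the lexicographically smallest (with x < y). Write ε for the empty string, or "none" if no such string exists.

xyx

The string xyx is accepted by R but not by S.
No shorter string lies in the difference, and xyx is the lexicographically first length-3 string in L(R) \ L(S).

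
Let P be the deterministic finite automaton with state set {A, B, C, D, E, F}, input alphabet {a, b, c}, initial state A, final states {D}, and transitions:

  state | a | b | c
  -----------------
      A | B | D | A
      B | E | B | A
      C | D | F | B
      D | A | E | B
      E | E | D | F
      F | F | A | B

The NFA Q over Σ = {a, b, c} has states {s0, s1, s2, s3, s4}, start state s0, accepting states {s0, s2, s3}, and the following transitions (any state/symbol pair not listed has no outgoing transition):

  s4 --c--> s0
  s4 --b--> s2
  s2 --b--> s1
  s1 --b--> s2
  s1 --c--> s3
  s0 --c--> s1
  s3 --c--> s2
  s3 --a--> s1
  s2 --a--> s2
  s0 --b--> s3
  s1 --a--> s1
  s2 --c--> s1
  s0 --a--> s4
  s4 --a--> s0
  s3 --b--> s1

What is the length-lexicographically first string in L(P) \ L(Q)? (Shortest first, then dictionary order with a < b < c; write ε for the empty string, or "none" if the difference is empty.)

ccb

The string ccb is accepted by P but not by Q.
No shorter string lies in the difference, and ccb is the lexicographically first length-3 string in L(P) \ L(Q).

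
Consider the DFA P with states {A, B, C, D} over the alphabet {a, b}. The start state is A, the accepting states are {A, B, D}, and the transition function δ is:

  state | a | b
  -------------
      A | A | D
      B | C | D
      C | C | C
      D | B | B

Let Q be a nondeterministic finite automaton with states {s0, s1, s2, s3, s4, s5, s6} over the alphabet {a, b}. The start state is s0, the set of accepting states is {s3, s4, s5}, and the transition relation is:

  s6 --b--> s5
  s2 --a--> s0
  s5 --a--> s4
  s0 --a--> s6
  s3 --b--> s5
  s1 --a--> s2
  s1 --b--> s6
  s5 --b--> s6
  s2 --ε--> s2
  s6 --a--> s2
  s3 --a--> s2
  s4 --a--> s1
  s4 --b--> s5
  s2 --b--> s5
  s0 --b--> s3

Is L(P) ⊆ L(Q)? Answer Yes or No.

No

The empty string ε is in L(P) but not in L(Q).
So L(P) ⊄ L(Q).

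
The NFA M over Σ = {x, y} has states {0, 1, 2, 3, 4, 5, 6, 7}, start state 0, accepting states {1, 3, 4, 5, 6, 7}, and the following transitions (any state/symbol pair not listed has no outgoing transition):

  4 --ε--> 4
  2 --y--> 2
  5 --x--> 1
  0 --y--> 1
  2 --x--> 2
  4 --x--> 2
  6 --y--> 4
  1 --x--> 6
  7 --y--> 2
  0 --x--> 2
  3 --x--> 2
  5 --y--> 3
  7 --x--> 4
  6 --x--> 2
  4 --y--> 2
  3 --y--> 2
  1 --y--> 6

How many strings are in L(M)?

5

The useful subgraph on states {0, 1, 4, 6} is acyclic, so L(M) is finite; the longest accepting path visits 4 useful states, giving maximum string length 3.
Counting accepting paths from 0 by length: 1 of length 1, 2 of length 2, 2 of length 3. Total 5.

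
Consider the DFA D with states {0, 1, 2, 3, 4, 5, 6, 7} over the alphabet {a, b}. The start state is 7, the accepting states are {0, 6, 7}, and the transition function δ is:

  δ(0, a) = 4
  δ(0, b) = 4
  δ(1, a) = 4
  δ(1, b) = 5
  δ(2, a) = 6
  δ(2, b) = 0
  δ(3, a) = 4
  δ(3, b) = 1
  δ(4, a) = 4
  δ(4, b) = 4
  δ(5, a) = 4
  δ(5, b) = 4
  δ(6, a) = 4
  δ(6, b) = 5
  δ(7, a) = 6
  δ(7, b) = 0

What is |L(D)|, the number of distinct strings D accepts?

The useful subgraph on states {0, 6, 7} is acyclic, so L(D) is finite; the longest accepting path visits 2 useful states, giving maximum string length 1.
Counting accepting paths from 7 by length: 1 of length 0, 2 of length 1. Total 3.

3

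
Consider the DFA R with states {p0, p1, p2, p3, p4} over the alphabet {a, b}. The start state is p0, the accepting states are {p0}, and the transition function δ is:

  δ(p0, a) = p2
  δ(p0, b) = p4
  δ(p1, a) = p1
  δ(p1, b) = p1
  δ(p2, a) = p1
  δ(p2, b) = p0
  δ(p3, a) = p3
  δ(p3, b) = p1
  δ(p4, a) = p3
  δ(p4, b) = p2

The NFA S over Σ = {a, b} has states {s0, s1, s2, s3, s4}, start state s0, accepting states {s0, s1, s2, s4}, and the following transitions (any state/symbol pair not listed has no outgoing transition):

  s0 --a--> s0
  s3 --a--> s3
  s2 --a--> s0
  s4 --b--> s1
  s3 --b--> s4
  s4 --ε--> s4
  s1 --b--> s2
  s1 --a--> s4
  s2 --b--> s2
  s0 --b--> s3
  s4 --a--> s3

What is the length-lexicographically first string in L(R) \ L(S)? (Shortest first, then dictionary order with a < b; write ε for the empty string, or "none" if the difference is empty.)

The string ab is accepted by R but not by S.
No shorter string lies in the difference, and ab is the lexicographically first length-2 string in L(R) \ L(S).

ab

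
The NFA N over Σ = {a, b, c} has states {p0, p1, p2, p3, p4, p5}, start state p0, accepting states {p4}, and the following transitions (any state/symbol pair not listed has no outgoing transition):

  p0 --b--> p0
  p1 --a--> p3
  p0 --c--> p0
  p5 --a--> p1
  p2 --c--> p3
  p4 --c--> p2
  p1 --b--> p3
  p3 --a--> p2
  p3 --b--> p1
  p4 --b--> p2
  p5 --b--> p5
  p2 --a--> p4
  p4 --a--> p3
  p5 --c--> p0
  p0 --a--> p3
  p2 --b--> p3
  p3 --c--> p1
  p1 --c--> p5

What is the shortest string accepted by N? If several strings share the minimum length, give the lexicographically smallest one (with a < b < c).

A breadth-first search from p0 reaches an accepting state first via the path p0 → p3 → p2 → p4 on input aaa.
No string of length < 3 is accepted (BFS exhausts all shorter strings without reaching an accepting state), and aaa is the lexicographically least accepting string of length 3.

aaa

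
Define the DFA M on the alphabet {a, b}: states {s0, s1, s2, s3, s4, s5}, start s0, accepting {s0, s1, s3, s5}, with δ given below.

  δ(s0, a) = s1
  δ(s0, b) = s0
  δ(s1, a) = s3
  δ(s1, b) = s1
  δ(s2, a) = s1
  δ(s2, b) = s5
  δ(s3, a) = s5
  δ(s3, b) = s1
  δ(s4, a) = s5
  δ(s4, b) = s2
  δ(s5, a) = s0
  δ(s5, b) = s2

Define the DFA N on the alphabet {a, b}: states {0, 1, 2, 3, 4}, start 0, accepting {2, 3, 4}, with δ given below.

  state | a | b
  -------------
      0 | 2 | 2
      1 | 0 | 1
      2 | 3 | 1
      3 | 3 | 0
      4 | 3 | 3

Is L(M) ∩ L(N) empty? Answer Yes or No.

The string a is accepted by both M and N.
Hence L(M) ∩ L(N) ≠ ∅.

No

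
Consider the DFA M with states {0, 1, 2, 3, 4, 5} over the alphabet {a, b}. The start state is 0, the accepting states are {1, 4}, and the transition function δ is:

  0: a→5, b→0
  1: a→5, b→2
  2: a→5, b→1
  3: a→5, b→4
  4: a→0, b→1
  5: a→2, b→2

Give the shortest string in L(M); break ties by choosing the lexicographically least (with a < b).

A breadth-first search from 0 reaches an accepting state first via the path 0 → 5 → 2 → 1 on input aab.
No string of length < 3 is accepted (BFS exhausts all shorter strings without reaching an accepting state), and aab is the lexicographically least accepting string of length 3.

aab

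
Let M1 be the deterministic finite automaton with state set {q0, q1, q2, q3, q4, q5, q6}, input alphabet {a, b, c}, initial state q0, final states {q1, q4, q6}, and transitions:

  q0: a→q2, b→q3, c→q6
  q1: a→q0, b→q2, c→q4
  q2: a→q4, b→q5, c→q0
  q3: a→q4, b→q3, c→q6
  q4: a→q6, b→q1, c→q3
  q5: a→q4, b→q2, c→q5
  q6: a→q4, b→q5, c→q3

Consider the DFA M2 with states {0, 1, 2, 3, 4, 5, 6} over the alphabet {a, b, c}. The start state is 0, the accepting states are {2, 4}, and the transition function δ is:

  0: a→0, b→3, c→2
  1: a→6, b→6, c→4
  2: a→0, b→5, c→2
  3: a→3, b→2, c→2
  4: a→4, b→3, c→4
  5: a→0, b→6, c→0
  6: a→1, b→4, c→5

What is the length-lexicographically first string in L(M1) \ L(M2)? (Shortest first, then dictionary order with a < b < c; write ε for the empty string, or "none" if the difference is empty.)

aa

The string aa is accepted by M1 but not by M2.
No shorter string lies in the difference, and aa is the lexicographically first length-2 string in L(M1) \ L(M2).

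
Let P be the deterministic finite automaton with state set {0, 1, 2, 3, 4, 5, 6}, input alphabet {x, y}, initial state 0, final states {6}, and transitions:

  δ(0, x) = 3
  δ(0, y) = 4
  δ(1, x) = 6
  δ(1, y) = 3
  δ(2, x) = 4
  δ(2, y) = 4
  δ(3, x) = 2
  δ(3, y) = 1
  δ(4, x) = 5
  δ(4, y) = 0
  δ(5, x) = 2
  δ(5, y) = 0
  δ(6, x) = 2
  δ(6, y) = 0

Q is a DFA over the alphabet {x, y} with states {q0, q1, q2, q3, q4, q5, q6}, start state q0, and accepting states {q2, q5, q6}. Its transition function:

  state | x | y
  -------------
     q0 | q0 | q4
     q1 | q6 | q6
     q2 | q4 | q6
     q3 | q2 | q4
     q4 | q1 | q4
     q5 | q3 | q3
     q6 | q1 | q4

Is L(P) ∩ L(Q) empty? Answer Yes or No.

Yes

Exploring the product automaton P × Q from the start pair (0, q0), following both machines on each input symbol, reaches 19 state pairs: (0, q0), (3, q0), (4, q4), (2, q0), (1, q4), (5, q1), (0, q4), (4, q0), (6, q1), (3, q4), (2, q6), (0, q6), (3, q1), (5, q0), (2, q1), (4, q1), (1, q6), (4, q6), (5, q6).
P accepts in {6} and Q accepts in {q2, q5, q6}; no reachable pair has both components accepting, so no string drives both machines to acceptance simultaneously and L(P) ∩ L(Q) = ∅.
So no string is accepted by both, and the intersection is empty.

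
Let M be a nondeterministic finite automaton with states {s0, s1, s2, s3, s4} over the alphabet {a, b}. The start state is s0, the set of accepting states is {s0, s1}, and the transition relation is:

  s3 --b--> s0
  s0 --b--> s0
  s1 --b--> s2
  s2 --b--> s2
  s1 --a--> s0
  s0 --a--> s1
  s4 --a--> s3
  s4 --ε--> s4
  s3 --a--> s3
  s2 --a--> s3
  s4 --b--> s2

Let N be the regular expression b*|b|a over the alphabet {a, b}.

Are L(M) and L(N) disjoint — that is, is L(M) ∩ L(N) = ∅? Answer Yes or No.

The empty string ε is accepted by both M and N.
Hence L(M) ∩ L(N) ≠ ∅.

No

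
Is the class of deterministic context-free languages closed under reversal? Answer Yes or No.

L = {c bⁿaⁿ : n≥0} ∪ {d b²ⁿaⁿ : n≥0} is a DCFL: the first symbol tells a deterministic PDA whether to pop one or two b's per a. Its reversal Lᴿ = {aⁿbⁿ c : n≥0} ∪ {aⁿb²ⁿ d : n≥0} is not. DCFLs are closed under right quotient by regular languages, and Lᴿ/{c, d} = {aⁿbⁿ : n≥0} ∪ {aⁿb²ⁿ : n≥0} — the standard context-free language accepted by no deterministic PDA (intuitively the machine would have to commit to a b-to-a ratio before the distinguishing marker arrives; formally, a DPDA for it would have a single run on aⁿb²ⁿ, accepting after the prefix aⁿbⁿ and accepting again after n more b's; an ordinary PDA that simulates it on a's and b's and, at any moment when it is accepting, may switch to reading only a fresh letter e while feeding each e to the simulation as a b, would accept aⁱbʲeᵏ (k≥1) exactly when both aⁱbʲ and aⁱbʲ⁺ᵏ are in the language, i.e. its language intersected with the regular set a*b*e⁺ would be exactly {aⁿbⁿeⁿ : n≥1} — impossible, since context-free languages are closed under intersection with regular sets and {aⁿbⁿeⁿ} is not context-free). So Lᴿ cannot be a DCFL.

No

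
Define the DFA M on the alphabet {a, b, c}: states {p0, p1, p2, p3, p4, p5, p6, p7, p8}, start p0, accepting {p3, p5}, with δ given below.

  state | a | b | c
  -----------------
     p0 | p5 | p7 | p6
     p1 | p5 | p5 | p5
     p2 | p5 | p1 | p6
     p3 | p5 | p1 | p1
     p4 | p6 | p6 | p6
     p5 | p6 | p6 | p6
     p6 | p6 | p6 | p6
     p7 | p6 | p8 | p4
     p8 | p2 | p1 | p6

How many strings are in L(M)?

8

The useful subgraph on states {p0, p1, p2, p5, p7, p8} is acyclic, so L(M) is finite; the longest accepting path visits 6 useful states, giving maximum string length 5.
Counting accepting paths from p0 by length: 1 of length 1, 4 of length 4, 3 of length 5. Total 8.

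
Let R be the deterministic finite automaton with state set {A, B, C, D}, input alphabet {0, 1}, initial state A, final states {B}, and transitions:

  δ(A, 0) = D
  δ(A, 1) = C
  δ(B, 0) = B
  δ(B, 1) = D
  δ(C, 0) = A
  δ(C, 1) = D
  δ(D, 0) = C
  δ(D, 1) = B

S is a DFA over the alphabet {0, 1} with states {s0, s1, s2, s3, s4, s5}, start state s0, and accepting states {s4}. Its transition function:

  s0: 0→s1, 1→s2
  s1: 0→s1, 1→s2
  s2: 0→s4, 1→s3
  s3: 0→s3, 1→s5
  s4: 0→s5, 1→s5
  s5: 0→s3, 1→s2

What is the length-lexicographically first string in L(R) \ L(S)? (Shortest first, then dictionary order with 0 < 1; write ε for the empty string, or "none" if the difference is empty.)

The string 01 is accepted by R but not by S.
No shorter string lies in the difference, and 01 is the lexicographically first length-2 string in L(R) \ L(S).

01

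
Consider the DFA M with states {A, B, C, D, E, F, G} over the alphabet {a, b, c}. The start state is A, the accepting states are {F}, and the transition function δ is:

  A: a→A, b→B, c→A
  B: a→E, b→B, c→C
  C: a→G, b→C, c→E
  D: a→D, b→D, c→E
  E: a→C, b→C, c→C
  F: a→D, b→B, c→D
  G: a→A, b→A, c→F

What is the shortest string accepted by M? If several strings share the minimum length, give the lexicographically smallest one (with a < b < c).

bcac

A breadth-first search from A reaches an accepting state first via the path A → B → C → G → F on input bcac.
No string of length < 4 is accepted (BFS exhausts all shorter strings without reaching an accepting state), and bcac is the lexicographically least accepting string of length 4.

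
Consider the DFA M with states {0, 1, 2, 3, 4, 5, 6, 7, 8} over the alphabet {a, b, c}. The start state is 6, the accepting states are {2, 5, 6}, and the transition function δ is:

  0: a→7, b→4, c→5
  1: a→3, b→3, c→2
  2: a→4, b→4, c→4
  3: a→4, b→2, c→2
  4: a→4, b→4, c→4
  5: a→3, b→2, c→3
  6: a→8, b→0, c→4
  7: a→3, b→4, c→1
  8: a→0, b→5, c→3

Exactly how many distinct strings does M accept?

35

The useful subgraph on states {0, 1, 2, 3, 5, 6, 7, 8} is acyclic, so L(M) is finite; the longest accepting path visits 7 useful states, giving maximum string length 6.
Counting accepting paths from 6 by length: 1 of length 0, 2 of length 2, 5 of length 3, 12 of length 4, 11 of length 5, 4 of length 6. Total 35.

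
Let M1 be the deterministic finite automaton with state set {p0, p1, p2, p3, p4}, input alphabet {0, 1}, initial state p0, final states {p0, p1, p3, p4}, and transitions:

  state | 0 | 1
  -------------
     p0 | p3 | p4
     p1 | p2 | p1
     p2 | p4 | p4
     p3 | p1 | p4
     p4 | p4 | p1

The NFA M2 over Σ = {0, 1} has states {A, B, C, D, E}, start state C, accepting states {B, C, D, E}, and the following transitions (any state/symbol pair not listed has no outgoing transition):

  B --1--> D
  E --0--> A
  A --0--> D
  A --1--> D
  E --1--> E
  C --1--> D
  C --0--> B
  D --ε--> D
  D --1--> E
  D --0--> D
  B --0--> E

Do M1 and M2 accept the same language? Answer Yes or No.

Yes

Exploring the product automaton M1 × M2 from the start pair (p0, C), following both machines on each input symbol, reaches 5 state pairs: (p0, C), (p3, B), (p4, D), (p1, E), (p2, A).
M1 accepts in {p0, p1, p3, p4} and M2 accepts in {B, C, D, E}. In every reachable pair the two components are either both accepting — (p0, C), (p3, B), (p4, D), (p1, E) — or both non-accepting, so no string is accepted by exactly one of the machines: L(M1) \ L(M2) and L(M2) \ L(M1) are both empty.
Hence every string is accepted by M1 iff it is accepted by M2, and the two languages coincide.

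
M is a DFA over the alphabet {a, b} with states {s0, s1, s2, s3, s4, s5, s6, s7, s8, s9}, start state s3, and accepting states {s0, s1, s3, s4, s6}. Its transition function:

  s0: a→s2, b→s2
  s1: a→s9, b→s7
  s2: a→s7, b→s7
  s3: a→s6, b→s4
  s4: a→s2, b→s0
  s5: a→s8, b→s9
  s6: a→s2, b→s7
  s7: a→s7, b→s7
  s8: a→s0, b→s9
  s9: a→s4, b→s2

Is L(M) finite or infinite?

finite

The useful states (reachable from s3 and able to reach an accepting state) are {s0, s3, s4, s6}.
Restricted to these states the transition graph has no cycle, so every accepting path has bounded length and L is finite.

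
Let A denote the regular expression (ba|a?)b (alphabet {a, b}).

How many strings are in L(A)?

3

The expression has no Kleene star, so L(A) is finite. Expanding the alternatives gives {b, ab, bab}.
That is 1 of length 1, 1 of length 2, 1 of length 3: 3 strings in all.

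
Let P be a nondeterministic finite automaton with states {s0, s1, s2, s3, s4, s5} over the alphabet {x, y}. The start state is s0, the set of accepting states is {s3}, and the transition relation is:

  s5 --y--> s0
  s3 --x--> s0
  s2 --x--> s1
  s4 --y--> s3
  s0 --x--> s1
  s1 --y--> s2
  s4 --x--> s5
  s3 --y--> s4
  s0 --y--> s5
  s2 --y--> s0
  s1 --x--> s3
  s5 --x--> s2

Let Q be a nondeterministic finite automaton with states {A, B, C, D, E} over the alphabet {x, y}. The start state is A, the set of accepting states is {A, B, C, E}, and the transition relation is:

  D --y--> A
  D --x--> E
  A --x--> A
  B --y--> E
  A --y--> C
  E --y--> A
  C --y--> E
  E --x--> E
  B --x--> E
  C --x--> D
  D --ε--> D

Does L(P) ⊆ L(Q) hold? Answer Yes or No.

Exploring the product automaton P × Q from the start pair (s0, A), following both machines on each input symbol, reaches 21 state pairs: (s0, A), (s1, A), (s5, C), (s3, A), (s2, C), (s2, D), (s0, E), (s4, C), (s1, D), (s1, E), (s5, A), (s5, D), (s3, E), (s2, A), (s0, C), (s2, E), (s4, A), (s5, E), (s3, C), (s0, D), (s4, E).
P accepts in {s3} and Q accepts in {A, B, C, E}. The reachable pairs whose P-component is accepting are (s3, A), (s3, E), (s3, C); in each of them the Q-component is accepting too, so the product for L(P) \ L(Q) (P-component accepting, Q-component rejecting) has no reachable accepting pair and the difference is empty.
Hence every string in L(P) is also in L(Q).

Yes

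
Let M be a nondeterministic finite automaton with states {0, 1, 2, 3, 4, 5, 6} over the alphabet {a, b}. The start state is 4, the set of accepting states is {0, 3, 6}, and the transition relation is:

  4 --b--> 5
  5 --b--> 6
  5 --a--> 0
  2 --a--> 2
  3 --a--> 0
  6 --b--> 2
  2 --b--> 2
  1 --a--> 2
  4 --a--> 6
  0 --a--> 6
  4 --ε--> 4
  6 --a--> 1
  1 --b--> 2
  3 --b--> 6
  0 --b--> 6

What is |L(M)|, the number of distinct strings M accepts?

The useful subgraph on states {0, 4, 5, 6} is acyclic, so L(M) is finite; the longest accepting path visits 4 useful states, giving maximum string length 3.
Counting accepting paths from 4 by length: 1 of length 1, 2 of length 2, 2 of length 3. Total 5.

5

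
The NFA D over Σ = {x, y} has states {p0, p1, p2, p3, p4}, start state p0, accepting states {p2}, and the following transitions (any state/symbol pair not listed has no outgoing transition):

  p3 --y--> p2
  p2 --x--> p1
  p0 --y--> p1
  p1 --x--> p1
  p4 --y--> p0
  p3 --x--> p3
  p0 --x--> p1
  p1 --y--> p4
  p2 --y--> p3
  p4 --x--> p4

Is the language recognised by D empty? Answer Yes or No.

The states reachable from the start state are {p0, p1, p4}.
None of the accepting states {p2} is reachable, so no string is accepted and L(D) = ∅.

Yes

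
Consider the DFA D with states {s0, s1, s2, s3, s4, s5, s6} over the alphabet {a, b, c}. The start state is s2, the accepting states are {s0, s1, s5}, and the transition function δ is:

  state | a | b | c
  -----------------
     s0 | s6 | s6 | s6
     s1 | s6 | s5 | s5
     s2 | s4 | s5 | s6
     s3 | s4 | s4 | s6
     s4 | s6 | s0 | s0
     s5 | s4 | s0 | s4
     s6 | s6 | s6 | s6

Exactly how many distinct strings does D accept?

8

The useful subgraph on states {s0, s2, s4, s5} is acyclic, so L(D) is finite; the longest accepting path visits 4 useful states, giving maximum string length 3.
Counting accepting paths from s2 by length: 1 of length 1, 3 of length 2, 4 of length 3. Total 8.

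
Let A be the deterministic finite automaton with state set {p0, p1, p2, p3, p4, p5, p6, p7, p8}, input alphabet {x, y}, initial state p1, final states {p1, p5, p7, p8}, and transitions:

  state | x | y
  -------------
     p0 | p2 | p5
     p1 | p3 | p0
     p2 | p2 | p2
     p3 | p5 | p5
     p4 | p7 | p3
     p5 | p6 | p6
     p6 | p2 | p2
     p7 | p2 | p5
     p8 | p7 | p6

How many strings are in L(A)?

4

The useful subgraph on states {p0, p1, p3, p5} is acyclic, so L(A) is finite; the longest accepting path visits 3 useful states, giving maximum string length 2.
Counting accepting paths from p1 by length: 1 of length 0, 3 of length 2. Total 4.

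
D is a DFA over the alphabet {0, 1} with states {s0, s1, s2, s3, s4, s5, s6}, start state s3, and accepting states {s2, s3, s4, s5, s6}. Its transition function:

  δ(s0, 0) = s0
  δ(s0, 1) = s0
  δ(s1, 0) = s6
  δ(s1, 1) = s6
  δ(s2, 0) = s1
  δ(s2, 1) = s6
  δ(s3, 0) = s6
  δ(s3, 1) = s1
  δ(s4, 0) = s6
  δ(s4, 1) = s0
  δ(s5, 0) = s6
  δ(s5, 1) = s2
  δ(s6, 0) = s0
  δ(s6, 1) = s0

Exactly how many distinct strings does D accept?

The useful subgraph on states {s1, s3, s6} is acyclic, so L(D) is finite; the longest accepting path visits 3 useful states, giving maximum string length 2.
Counting accepting paths from s3 by length: 1 of length 0, 1 of length 1, 2 of length 2. Total 4.

4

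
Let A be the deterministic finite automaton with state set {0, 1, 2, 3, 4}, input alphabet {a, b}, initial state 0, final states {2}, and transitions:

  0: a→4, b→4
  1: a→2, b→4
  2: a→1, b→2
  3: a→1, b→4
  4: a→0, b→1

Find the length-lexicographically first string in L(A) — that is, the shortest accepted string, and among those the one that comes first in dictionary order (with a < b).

A breadth-first search from 0 reaches an accepting state first via the path 0 → 4 → 1 → 2 on input aba.
No string of length < 3 is accepted (BFS exhausts all shorter strings without reaching an accepting state), and aba is the lexicographically least accepting string of length 3.

aba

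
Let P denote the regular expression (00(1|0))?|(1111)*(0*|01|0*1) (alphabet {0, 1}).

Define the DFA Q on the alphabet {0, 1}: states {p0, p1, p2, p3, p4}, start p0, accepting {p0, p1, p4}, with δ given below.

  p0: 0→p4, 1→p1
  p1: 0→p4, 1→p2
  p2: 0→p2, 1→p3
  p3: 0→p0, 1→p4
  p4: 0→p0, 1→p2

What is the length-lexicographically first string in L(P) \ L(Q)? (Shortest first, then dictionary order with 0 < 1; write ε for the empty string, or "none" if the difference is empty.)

The string 01 is accepted by P but not by Q.
No shorter string lies in the difference, and 01 is the lexicographically first length-2 string in L(P) \ L(Q).

01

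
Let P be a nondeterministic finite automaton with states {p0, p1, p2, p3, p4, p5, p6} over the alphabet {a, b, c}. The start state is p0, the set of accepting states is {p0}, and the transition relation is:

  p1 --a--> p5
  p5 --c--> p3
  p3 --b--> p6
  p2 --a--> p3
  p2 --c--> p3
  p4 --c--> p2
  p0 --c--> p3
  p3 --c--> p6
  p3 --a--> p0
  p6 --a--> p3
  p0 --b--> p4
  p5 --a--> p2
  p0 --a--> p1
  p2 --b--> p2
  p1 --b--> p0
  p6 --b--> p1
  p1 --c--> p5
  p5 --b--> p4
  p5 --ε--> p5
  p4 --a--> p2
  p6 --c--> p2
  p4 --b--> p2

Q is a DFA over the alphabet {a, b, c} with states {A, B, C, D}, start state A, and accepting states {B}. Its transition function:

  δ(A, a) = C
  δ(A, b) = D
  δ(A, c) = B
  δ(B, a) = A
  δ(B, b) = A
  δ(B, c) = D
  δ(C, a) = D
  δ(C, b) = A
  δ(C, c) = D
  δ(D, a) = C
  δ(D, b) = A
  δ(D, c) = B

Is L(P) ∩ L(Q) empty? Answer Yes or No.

Exploring the product automaton P × Q from the start pair (p0, A), following both machines on each input symbol, reaches 22 state pairs: (p0, A), (p1, C), (p4, D), (p3, B), (p5, D), (p2, C), (p2, A), (p2, B), (p6, A), (p6, D), (p4, A), (p3, D), (p3, C), (p2, D), (p3, A), (p1, D), (p1, A), (p0, C), (p6, B), (p0, D), (p5, C), (p5, B).
P accepts in {p0} and Q accepts in {B}; no reachable pair has both components accepting, so no string drives both machines to acceptance simultaneously and L(P) ∩ L(Q) = ∅.
So no string is accepted by both, and the intersection is empty.

Yes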